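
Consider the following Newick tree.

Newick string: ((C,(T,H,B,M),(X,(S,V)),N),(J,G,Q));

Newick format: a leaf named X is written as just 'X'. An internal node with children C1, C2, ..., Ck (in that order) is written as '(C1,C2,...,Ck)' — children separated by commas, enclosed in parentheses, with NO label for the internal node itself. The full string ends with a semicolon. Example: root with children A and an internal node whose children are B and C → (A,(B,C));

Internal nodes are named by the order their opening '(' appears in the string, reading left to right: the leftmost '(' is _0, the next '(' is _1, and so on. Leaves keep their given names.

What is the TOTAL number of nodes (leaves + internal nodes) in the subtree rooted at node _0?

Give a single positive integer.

Answer: 18

Derivation:
Newick: ((C,(T,H,B,M),(X,(S,V)),N),(J,G,Q));
Locate _0: it is the '(' at position 0 (the 1st '(' reading left to right).
Query: subtree rooted at _0
_0: subtree_size = 1 + 17
  _1: subtree_size = 1 + 12
    C: subtree_size = 1 + 0
    _2: subtree_size = 1 + 4
      T: subtree_size = 1 + 0
      H: subtree_size = 1 + 0
      B: subtree_size = 1 + 0
      M: subtree_size = 1 + 0
    _3: subtree_size = 1 + 4
      X: subtree_size = 1 + 0
      _4: subtree_size = 1 + 2
        S: subtree_size = 1 + 0
        V: subtree_size = 1 + 0
    N: subtree_size = 1 + 0
  _5: subtree_size = 1 + 3
    J: subtree_size = 1 + 0
    G: subtree_size = 1 + 0
    Q: subtree_size = 1 + 0
Total subtree size of _0: 18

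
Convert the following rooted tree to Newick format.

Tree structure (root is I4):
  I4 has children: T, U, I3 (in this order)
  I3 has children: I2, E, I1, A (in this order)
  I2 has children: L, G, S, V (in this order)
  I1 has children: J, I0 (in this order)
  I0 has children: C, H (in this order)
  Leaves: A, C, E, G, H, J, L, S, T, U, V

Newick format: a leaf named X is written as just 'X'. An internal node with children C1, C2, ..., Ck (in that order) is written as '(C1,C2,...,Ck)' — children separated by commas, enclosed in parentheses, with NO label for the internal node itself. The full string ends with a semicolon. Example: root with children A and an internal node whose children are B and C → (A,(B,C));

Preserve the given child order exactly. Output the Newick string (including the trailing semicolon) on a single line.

Answer: (T,U,((L,G,S,V),E,(J,(C,H)),A));

Derivation:
internal I4 with children ['T', 'U', 'I3']
  leaf 'T' → 'T'
  leaf 'U' → 'U'
  internal I3 with children ['I2', 'E', 'I1', 'A']
    internal I2 with children ['L', 'G', 'S', 'V']
      leaf 'L' → 'L'
      leaf 'G' → 'G'
      leaf 'S' → 'S'
      leaf 'V' → 'V'
    → '(L,G,S,V)'
    leaf 'E' → 'E'
    internal I1 with children ['J', 'I0']
      leaf 'J' → 'J'
      internal I0 with children ['C', 'H']
        leaf 'C' → 'C'
        leaf 'H' → 'H'
      → '(C,H)'
    → '(J,(C,H))'
    leaf 'A' → 'A'
  → '((L,G,S,V),E,(J,(C,H)),A)'
→ '(T,U,((L,G,S,V),E,(J,(C,H)),A))'
Final: (T,U,((L,G,S,V),E,(J,(C,H)),A));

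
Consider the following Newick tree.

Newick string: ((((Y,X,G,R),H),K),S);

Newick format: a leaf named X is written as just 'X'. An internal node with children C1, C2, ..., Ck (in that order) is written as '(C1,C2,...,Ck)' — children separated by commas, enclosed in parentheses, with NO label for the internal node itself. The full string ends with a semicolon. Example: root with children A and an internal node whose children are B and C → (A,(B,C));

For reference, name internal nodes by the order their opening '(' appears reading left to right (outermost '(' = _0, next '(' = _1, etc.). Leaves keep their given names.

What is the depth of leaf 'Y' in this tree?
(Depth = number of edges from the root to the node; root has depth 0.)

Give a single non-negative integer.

Answer: 4

Derivation:
Newick: ((((Y,X,G,R),H),K),S);
Naming internals by '(' encounter order: outermost '(' = _0, next = _1, ...
Query node: Y
Path from root: _0 -> _1 -> _2 -> _3 -> Y
Depth of Y: 4 (number of edges from root)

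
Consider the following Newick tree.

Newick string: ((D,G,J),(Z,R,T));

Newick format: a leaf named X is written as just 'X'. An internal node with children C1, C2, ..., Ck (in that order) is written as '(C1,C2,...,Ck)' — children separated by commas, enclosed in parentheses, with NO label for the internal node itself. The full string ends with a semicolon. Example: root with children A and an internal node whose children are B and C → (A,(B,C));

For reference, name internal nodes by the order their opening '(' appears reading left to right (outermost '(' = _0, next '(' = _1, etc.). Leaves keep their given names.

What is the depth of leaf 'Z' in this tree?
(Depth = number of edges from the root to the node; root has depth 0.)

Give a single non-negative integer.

Answer: 2

Derivation:
Newick: ((D,G,J),(Z,R,T));
Naming internals by '(' encounter order: outermost '(' = _0, next = _1, ...
Query node: Z
Path from root: _0 -> _2 -> Z
Depth of Z: 2 (number of edges from root)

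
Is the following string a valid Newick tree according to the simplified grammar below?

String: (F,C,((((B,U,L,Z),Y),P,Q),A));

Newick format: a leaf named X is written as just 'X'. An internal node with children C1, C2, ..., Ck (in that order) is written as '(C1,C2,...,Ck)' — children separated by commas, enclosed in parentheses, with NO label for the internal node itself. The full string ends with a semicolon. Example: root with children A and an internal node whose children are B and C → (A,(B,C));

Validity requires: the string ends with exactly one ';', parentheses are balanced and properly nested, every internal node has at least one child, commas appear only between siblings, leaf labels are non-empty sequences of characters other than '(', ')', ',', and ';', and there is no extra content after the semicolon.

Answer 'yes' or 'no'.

Input: (F,C,((((B,U,L,Z),Y),P,Q),A));
Paren balance: 5 '(' vs 5 ')' OK
Ends with single ';': True
Full parse: OK
Valid: True

Answer: yes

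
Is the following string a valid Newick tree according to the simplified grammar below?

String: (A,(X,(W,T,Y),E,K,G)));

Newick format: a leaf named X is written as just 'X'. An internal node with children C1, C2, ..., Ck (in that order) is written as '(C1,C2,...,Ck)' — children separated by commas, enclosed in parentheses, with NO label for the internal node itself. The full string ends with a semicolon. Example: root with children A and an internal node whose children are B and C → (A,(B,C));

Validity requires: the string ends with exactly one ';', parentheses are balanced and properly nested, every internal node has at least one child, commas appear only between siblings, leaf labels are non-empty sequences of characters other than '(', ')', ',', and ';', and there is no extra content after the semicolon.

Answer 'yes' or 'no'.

Input: (A,(X,(W,T,Y),E,K,G)));
Paren balance: 3 '(' vs 4 ')' MISMATCH
Ends with single ';': True
Full parse: FAILS (extra content after tree at pos 21)
Valid: False

Answer: no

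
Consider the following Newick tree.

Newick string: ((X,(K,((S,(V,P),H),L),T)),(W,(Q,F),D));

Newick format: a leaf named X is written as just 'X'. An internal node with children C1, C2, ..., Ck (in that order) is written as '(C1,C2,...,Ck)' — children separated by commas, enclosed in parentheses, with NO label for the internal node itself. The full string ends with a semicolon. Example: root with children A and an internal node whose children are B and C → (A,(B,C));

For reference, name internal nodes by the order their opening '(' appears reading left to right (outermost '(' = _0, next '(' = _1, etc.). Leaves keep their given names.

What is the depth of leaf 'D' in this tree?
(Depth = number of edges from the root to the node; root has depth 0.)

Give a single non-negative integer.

Newick: ((X,(K,((S,(V,P),H),L),T)),(W,(Q,F),D));
Naming internals by '(' encounter order: outermost '(' = _0, next = _1, ...
Query node: D
Path from root: _0 -> _6 -> D
Depth of D: 2 (number of edges from root)

Answer: 2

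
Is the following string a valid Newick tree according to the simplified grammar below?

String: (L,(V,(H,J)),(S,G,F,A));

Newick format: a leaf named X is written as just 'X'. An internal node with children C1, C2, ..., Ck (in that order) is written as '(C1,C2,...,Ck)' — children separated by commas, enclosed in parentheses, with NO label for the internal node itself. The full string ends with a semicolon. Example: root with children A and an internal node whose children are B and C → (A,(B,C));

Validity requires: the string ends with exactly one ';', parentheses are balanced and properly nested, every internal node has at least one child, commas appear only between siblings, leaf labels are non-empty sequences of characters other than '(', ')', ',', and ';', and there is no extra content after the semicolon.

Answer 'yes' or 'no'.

Answer: yes

Derivation:
Input: (L,(V,(H,J)),(S,G,F,A));
Paren balance: 4 '(' vs 4 ')' OK
Ends with single ';': True
Full parse: OK
Valid: True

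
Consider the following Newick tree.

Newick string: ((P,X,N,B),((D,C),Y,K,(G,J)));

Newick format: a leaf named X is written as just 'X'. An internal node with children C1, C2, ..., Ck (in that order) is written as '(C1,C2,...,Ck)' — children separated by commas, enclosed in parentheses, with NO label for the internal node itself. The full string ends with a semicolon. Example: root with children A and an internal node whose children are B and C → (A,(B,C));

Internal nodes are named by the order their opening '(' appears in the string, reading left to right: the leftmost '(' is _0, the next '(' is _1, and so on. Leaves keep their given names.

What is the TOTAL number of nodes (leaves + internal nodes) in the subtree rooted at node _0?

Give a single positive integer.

Answer: 15

Derivation:
Newick: ((P,X,N,B),((D,C),Y,K,(G,J)));
Locate _0: it is the '(' at position 0 (the 1st '(' reading left to right).
Query: subtree rooted at _0
_0: subtree_size = 1 + 14
  _1: subtree_size = 1 + 4
    P: subtree_size = 1 + 0
    X: subtree_size = 1 + 0
    N: subtree_size = 1 + 0
    B: subtree_size = 1 + 0
  _2: subtree_size = 1 + 8
    _3: subtree_size = 1 + 2
      D: subtree_size = 1 + 0
      C: subtree_size = 1 + 0
    Y: subtree_size = 1 + 0
    K: subtree_size = 1 + 0
    _4: subtree_size = 1 + 2
      G: subtree_size = 1 + 0
      J: subtree_size = 1 + 0
Total subtree size of _0: 15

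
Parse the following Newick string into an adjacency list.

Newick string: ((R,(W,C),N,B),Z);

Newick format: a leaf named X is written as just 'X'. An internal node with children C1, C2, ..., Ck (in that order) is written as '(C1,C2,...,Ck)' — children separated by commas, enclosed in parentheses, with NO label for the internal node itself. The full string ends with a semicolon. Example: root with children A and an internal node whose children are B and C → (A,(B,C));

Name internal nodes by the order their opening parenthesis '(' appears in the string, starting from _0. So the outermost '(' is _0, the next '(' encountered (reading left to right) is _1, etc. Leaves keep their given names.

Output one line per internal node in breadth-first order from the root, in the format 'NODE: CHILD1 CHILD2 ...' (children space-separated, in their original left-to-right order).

Answer: _0: _1 Z
_1: R _2 N B
_2: W C

Derivation:
Input: ((R,(W,C),N,B),Z);
Scanning left-to-right, naming '(' by encounter order:
  pos 0: '(' -> open internal node _0 (depth 1)
  pos 1: '(' -> open internal node _1 (depth 2)
  pos 4: '(' -> open internal node _2 (depth 3)
  pos 8: ')' -> close internal node _2 (now at depth 2)
  pos 13: ')' -> close internal node _1 (now at depth 1)
  pos 16: ')' -> close internal node _0 (now at depth 0)
Total internal nodes: 3
BFS adjacency from root:
  _0: _1 Z
  _1: R _2 N B
  _2: W C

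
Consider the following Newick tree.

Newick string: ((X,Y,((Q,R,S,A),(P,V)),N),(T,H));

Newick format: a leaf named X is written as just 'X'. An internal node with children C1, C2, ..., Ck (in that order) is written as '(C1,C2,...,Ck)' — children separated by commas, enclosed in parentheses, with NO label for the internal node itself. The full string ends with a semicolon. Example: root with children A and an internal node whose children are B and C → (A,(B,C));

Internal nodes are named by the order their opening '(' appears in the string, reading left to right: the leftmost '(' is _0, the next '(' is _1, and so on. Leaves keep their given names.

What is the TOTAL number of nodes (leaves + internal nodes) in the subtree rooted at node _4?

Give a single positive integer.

Newick: ((X,Y,((Q,R,S,A),(P,V)),N),(T,H));
Locate _4: it is the '(' at position 17 (the 5th '(' reading left to right).
Query: subtree rooted at _4
_4: subtree_size = 1 + 2
  P: subtree_size = 1 + 0
  V: subtree_size = 1 + 0
Total subtree size of _4: 3

Answer: 3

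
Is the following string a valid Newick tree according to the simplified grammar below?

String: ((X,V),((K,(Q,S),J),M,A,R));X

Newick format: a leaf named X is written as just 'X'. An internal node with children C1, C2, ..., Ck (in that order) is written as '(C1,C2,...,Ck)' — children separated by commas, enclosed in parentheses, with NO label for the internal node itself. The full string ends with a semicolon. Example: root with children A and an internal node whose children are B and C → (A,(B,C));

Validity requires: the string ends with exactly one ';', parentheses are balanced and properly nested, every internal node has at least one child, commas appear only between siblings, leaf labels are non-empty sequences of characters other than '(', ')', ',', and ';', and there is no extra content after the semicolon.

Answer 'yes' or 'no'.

Input: ((X,V),((K,(Q,S),J),M,A,R));X
Paren balance: 5 '(' vs 5 ')' OK
Ends with single ';': False
Full parse: FAILS (must end with ;)
Valid: False

Answer: no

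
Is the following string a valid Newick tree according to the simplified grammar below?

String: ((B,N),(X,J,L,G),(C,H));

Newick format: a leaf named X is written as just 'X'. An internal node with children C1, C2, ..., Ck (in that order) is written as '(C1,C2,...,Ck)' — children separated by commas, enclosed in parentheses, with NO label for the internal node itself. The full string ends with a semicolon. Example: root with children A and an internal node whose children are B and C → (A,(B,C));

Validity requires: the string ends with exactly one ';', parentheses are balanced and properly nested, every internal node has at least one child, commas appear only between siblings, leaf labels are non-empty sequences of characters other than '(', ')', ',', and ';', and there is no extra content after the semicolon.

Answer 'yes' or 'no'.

Input: ((B,N),(X,J,L,G),(C,H));
Paren balance: 4 '(' vs 4 ')' OK
Ends with single ';': True
Full parse: OK
Valid: True

Answer: yes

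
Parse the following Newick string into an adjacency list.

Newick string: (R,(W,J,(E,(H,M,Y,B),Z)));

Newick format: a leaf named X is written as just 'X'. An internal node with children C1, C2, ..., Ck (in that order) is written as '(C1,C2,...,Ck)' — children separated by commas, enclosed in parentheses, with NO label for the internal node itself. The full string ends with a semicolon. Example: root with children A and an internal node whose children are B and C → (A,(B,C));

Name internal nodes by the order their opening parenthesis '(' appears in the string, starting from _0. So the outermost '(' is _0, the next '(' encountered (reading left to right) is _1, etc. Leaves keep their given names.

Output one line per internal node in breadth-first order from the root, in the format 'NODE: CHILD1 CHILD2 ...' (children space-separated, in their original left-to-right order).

Answer: _0: R _1
_1: W J _2
_2: E _3 Z
_3: H M Y B

Derivation:
Input: (R,(W,J,(E,(H,M,Y,B),Z)));
Scanning left-to-right, naming '(' by encounter order:
  pos 0: '(' -> open internal node _0 (depth 1)
  pos 3: '(' -> open internal node _1 (depth 2)
  pos 8: '(' -> open internal node _2 (depth 3)
  pos 11: '(' -> open internal node _3 (depth 4)
  pos 19: ')' -> close internal node _3 (now at depth 3)
  pos 22: ')' -> close internal node _2 (now at depth 2)
  pos 23: ')' -> close internal node _1 (now at depth 1)
  pos 24: ')' -> close internal node _0 (now at depth 0)
Total internal nodes: 4
BFS adjacency from root:
  _0: R _1
  _1: W J _2
  _2: E _3 Z
  _3: H M Y B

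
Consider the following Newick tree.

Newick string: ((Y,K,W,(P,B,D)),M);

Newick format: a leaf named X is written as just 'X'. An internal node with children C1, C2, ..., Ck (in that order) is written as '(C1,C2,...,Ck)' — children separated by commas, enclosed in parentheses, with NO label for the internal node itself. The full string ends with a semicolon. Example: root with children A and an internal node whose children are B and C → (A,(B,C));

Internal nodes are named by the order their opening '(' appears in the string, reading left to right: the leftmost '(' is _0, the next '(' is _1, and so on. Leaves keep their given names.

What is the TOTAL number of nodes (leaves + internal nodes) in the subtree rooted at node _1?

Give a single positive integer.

Answer: 8

Derivation:
Newick: ((Y,K,W,(P,B,D)),M);
Locate _1: it is the '(' at position 1 (the 2nd '(' reading left to right).
Query: subtree rooted at _1
_1: subtree_size = 1 + 7
  Y: subtree_size = 1 + 0
  K: subtree_size = 1 + 0
  W: subtree_size = 1 + 0
  _2: subtree_size = 1 + 3
    P: subtree_size = 1 + 0
    B: subtree_size = 1 + 0
    D: subtree_size = 1 + 0
Total subtree size of _1: 8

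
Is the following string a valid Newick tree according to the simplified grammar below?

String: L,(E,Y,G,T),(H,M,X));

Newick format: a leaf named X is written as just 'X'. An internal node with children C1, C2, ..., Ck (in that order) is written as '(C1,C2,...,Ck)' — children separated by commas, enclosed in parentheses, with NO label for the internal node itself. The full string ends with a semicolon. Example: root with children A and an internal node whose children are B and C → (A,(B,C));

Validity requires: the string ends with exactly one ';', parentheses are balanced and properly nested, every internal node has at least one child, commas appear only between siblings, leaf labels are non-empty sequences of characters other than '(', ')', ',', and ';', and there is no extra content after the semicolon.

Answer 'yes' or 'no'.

Answer: no

Derivation:
Input: L,(E,Y,G,T),(H,M,X));
Paren balance: 2 '(' vs 3 ')' MISMATCH
Ends with single ';': True
Full parse: FAILS (extra content after tree at pos 1)
Valid: False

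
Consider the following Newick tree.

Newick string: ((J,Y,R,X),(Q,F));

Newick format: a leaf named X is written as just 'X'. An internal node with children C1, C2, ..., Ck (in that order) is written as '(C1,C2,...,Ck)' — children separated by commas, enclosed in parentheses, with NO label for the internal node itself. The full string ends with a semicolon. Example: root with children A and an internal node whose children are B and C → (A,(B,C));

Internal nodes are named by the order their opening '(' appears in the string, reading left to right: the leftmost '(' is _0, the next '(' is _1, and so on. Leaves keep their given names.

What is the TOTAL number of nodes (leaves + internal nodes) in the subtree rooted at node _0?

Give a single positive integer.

Newick: ((J,Y,R,X),(Q,F));
Locate _0: it is the '(' at position 0 (the 1st '(' reading left to right).
Query: subtree rooted at _0
_0: subtree_size = 1 + 8
  _1: subtree_size = 1 + 4
    J: subtree_size = 1 + 0
    Y: subtree_size = 1 + 0
    R: subtree_size = 1 + 0
    X: subtree_size = 1 + 0
  _2: subtree_size = 1 + 2
    Q: subtree_size = 1 + 0
    F: subtree_size = 1 + 0
Total subtree size of _0: 9

Answer: 9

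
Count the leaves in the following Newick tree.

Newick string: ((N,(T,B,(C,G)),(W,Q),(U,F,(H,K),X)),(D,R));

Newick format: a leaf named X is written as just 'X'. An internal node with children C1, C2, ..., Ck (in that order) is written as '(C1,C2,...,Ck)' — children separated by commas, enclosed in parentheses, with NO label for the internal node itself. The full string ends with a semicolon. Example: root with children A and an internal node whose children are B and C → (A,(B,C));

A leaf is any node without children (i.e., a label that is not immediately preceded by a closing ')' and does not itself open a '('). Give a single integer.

Answer: 14

Derivation:
Newick: ((N,(T,B,(C,G)),(W,Q),(U,F,(H,K),X)),(D,R));
Scan left-to-right; a leaf is any maximal label run not followed by '(':
  pos 2: leaf 'N' → count = 1
  pos 5: leaf 'T' → count = 2
  pos 7: leaf 'B' → count = 3
  pos 10: leaf 'C' → count = 4
  pos 12: leaf 'G' → count = 5
  pos 17: leaf 'W' → count = 6
  pos 19: leaf 'Q' → count = 7
  pos 23: leaf 'U' → count = 8
  pos 25: leaf 'F' → count = 9
  pos 28: leaf 'H' → count = 10
  pos 30: leaf 'K' → count = 11
  pos 33: leaf 'X' → count = 12
  pos 38: leaf 'D' → count = 13
  pos 40: leaf 'R' → count = 14
Total leaves: 14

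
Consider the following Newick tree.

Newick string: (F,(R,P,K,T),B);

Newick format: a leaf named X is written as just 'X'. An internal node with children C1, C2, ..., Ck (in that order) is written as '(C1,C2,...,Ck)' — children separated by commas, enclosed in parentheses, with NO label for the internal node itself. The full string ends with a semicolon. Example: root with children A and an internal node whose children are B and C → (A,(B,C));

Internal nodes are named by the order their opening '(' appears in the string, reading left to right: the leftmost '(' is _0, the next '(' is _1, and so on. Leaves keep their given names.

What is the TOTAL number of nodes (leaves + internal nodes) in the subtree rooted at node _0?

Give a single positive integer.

Answer: 8

Derivation:
Newick: (F,(R,P,K,T),B);
Locate _0: it is the '(' at position 0 (the 1st '(' reading left to right).
Query: subtree rooted at _0
_0: subtree_size = 1 + 7
  F: subtree_size = 1 + 0
  _1: subtree_size = 1 + 4
    R: subtree_size = 1 + 0
    P: subtree_size = 1 + 0
    K: subtree_size = 1 + 0
    T: subtree_size = 1 + 0
  B: subtree_size = 1 + 0
Total subtree size of _0: 8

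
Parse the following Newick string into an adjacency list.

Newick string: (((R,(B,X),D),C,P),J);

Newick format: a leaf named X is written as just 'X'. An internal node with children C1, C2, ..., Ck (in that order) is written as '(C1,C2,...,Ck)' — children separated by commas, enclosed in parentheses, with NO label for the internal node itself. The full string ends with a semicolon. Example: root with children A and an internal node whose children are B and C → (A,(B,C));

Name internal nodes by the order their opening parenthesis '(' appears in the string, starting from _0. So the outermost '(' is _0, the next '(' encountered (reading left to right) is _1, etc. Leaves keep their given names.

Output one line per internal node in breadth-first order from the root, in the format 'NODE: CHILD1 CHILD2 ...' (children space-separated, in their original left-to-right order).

Input: (((R,(B,X),D),C,P),J);
Scanning left-to-right, naming '(' by encounter order:
  pos 0: '(' -> open internal node _0 (depth 1)
  pos 1: '(' -> open internal node _1 (depth 2)
  pos 2: '(' -> open internal node _2 (depth 3)
  pos 5: '(' -> open internal node _3 (depth 4)
  pos 9: ')' -> close internal node _3 (now at depth 3)
  pos 12: ')' -> close internal node _2 (now at depth 2)
  pos 17: ')' -> close internal node _1 (now at depth 1)
  pos 20: ')' -> close internal node _0 (now at depth 0)
Total internal nodes: 4
BFS adjacency from root:
  _0: _1 J
  _1: _2 C P
  _2: R _3 D
  _3: B X

Answer: _0: _1 J
_1: _2 C P
_2: R _3 D
_3: B X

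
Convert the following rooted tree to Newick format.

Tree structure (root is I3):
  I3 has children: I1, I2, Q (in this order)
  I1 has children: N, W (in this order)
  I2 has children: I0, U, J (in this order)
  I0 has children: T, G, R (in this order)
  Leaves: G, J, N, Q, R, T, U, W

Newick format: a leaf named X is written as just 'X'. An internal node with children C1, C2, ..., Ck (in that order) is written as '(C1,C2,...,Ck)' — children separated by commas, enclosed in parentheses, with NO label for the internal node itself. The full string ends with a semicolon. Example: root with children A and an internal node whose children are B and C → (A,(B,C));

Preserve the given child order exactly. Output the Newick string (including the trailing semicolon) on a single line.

Answer: ((N,W),((T,G,R),U,J),Q);

Derivation:
internal I3 with children ['I1', 'I2', 'Q']
  internal I1 with children ['N', 'W']
    leaf 'N' → 'N'
    leaf 'W' → 'W'
  → '(N,W)'
  internal I2 with children ['I0', 'U', 'J']
    internal I0 with children ['T', 'G', 'R']
      leaf 'T' → 'T'
      leaf 'G' → 'G'
      leaf 'R' → 'R'
    → '(T,G,R)'
    leaf 'U' → 'U'
    leaf 'J' → 'J'
  → '((T,G,R),U,J)'
  leaf 'Q' → 'Q'
→ '((N,W),((T,G,R),U,J),Q)'
Final: ((N,W),((T,G,R),U,J),Q);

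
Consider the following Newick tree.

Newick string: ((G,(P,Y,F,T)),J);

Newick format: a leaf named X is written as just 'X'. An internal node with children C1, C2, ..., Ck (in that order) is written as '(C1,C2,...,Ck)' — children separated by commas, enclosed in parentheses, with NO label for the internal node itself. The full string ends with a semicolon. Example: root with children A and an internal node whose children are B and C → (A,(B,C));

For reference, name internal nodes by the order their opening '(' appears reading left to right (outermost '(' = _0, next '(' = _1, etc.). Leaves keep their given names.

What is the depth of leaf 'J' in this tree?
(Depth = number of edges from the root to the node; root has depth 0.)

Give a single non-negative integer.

Answer: 1

Derivation:
Newick: ((G,(P,Y,F,T)),J);
Naming internals by '(' encounter order: outermost '(' = _0, next = _1, ...
Query node: J
Path from root: _0 -> J
Depth of J: 1 (number of edges from root)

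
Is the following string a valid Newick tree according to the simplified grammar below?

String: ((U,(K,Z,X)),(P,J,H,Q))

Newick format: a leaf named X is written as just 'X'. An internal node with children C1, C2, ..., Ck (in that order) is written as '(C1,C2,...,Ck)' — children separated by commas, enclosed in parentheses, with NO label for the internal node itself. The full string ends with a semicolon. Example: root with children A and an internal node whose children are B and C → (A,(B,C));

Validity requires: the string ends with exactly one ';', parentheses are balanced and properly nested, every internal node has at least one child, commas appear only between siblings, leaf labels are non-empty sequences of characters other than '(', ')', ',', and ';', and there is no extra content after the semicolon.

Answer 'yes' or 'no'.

Input: ((U,(K,Z,X)),(P,J,H,Q))
Paren balance: 4 '(' vs 4 ')' OK
Ends with single ';': False
Full parse: FAILS (must end with ;)
Valid: False

Answer: no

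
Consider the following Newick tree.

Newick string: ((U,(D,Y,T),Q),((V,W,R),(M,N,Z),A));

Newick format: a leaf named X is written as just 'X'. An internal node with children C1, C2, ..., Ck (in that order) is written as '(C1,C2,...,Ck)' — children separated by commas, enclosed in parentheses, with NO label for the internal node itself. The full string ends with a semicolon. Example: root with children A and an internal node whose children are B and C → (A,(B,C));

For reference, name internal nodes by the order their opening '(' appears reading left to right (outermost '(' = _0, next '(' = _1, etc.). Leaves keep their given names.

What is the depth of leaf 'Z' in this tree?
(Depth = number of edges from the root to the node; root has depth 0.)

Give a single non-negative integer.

Newick: ((U,(D,Y,T),Q),((V,W,R),(M,N,Z),A));
Naming internals by '(' encounter order: outermost '(' = _0, next = _1, ...
Query node: Z
Path from root: _0 -> _3 -> _5 -> Z
Depth of Z: 3 (number of edges from root)

Answer: 3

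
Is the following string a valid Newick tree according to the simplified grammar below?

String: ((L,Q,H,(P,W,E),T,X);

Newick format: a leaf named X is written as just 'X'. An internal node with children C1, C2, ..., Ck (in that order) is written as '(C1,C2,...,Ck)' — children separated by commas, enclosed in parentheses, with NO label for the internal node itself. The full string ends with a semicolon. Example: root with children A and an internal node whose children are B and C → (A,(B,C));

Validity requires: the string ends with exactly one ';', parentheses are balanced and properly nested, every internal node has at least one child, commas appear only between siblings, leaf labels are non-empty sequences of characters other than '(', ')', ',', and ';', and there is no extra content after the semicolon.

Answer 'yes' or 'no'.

Input: ((L,Q,H,(P,W,E),T,X);
Paren balance: 3 '(' vs 2 ')' MISMATCH
Ends with single ';': True
Full parse: FAILS (expected , or ) at pos 20)
Valid: False

Answer: no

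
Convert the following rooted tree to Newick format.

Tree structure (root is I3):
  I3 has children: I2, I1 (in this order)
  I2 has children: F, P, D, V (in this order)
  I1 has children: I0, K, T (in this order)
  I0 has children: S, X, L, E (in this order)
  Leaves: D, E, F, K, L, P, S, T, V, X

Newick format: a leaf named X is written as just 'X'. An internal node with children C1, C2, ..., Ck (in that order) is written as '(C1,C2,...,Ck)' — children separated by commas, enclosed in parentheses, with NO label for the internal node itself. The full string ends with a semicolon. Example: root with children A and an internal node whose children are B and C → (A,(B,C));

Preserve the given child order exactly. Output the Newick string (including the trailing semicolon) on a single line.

internal I3 with children ['I2', 'I1']
  internal I2 with children ['F', 'P', 'D', 'V']
    leaf 'F' → 'F'
    leaf 'P' → 'P'
    leaf 'D' → 'D'
    leaf 'V' → 'V'
  → '(F,P,D,V)'
  internal I1 with children ['I0', 'K', 'T']
    internal I0 with children ['S', 'X', 'L', 'E']
      leaf 'S' → 'S'
      leaf 'X' → 'X'
      leaf 'L' → 'L'
      leaf 'E' → 'E'
    → '(S,X,L,E)'
    leaf 'K' → 'K'
    leaf 'T' → 'T'
  → '((S,X,L,E),K,T)'
→ '((F,P,D,V),((S,X,L,E),K,T))'
Final: ((F,P,D,V),((S,X,L,E),K,T));

Answer: ((F,P,D,V),((S,X,L,E),K,T));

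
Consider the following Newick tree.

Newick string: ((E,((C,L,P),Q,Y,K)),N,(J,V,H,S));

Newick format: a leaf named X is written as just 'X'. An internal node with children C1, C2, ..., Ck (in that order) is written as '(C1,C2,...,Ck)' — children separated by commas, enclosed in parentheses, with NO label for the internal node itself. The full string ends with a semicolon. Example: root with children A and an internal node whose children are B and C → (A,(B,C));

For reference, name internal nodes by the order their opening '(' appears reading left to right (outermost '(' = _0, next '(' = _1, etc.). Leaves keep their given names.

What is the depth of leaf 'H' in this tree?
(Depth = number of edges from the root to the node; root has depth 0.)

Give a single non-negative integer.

Answer: 2

Derivation:
Newick: ((E,((C,L,P),Q,Y,K)),N,(J,V,H,S));
Naming internals by '(' encounter order: outermost '(' = _0, next = _1, ...
Query node: H
Path from root: _0 -> _4 -> H
Depth of H: 2 (number of edges from root)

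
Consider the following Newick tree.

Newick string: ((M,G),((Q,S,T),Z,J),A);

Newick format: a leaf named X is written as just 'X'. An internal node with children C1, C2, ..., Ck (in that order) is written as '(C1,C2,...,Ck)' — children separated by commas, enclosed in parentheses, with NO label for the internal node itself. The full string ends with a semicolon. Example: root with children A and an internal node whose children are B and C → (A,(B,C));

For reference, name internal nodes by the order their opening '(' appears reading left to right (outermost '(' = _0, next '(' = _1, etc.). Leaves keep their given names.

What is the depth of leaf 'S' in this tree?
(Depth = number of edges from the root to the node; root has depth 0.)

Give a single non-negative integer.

Newick: ((M,G),((Q,S,T),Z,J),A);
Naming internals by '(' encounter order: outermost '(' = _0, next = _1, ...
Query node: S
Path from root: _0 -> _2 -> _3 -> S
Depth of S: 3 (number of edges from root)

Answer: 3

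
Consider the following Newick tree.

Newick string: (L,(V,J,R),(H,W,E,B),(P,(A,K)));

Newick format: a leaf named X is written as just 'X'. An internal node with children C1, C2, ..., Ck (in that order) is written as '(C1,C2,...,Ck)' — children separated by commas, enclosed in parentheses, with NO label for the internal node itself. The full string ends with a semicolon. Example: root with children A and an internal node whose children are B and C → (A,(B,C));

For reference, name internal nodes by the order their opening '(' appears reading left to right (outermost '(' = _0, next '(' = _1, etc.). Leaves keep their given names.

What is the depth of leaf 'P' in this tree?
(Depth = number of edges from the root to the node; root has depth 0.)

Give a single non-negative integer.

Newick: (L,(V,J,R),(H,W,E,B),(P,(A,K)));
Naming internals by '(' encounter order: outermost '(' = _0, next = _1, ...
Query node: P
Path from root: _0 -> _3 -> P
Depth of P: 2 (number of edges from root)

Answer: 2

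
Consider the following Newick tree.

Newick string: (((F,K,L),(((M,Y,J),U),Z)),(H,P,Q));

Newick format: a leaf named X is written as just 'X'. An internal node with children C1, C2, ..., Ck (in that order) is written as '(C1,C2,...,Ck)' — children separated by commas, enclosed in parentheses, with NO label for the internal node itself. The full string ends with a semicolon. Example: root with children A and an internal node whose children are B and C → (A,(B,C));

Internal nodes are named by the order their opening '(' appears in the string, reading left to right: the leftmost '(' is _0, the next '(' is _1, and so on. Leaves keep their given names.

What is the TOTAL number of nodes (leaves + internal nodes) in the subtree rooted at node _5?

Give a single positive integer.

Answer: 4

Derivation:
Newick: (((F,K,L),(((M,Y,J),U),Z)),(H,P,Q));
Locate _5: it is the '(' at position 12 (the 6th '(' reading left to right).
Query: subtree rooted at _5
_5: subtree_size = 1 + 3
  M: subtree_size = 1 + 0
  Y: subtree_size = 1 + 0
  J: subtree_size = 1 + 0
Total subtree size of _5: 4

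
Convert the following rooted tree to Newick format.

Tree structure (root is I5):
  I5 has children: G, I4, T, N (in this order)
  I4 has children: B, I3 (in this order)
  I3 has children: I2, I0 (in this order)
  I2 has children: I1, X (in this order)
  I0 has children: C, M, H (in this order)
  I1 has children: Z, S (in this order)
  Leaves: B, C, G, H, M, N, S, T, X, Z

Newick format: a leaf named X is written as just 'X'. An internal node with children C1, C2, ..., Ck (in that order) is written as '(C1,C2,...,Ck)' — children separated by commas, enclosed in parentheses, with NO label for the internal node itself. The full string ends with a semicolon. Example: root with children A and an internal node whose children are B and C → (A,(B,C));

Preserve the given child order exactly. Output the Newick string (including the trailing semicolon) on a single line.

Answer: (G,(B,(((Z,S),X),(C,M,H))),T,N);

Derivation:
internal I5 with children ['G', 'I4', 'T', 'N']
  leaf 'G' → 'G'
  internal I4 with children ['B', 'I3']
    leaf 'B' → 'B'
    internal I3 with children ['I2', 'I0']
      internal I2 with children ['I1', 'X']
        internal I1 with children ['Z', 'S']
          leaf 'Z' → 'Z'
          leaf 'S' → 'S'
        → '(Z,S)'
        leaf 'X' → 'X'
      → '((Z,S),X)'
      internal I0 with children ['C', 'M', 'H']
        leaf 'C' → 'C'
        leaf 'M' → 'M'
        leaf 'H' → 'H'
      → '(C,M,H)'
    → '(((Z,S),X),(C,M,H))'
  → '(B,(((Z,S),X),(C,M,H)))'
  leaf 'T' → 'T'
  leaf 'N' → 'N'
→ '(G,(B,(((Z,S),X),(C,M,H))),T,N)'
Final: (G,(B,(((Z,S),X),(C,M,H))),T,N);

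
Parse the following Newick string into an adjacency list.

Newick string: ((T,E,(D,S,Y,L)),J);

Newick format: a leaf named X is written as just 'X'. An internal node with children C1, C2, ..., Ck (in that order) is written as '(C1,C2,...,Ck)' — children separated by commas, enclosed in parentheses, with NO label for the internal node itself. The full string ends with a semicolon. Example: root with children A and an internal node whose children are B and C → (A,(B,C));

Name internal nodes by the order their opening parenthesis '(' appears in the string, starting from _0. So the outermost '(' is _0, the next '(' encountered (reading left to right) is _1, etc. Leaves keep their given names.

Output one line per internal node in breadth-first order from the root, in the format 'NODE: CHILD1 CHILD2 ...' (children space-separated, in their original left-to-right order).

Input: ((T,E,(D,S,Y,L)),J);
Scanning left-to-right, naming '(' by encounter order:
  pos 0: '(' -> open internal node _0 (depth 1)
  pos 1: '(' -> open internal node _1 (depth 2)
  pos 6: '(' -> open internal node _2 (depth 3)
  pos 14: ')' -> close internal node _2 (now at depth 2)
  pos 15: ')' -> close internal node _1 (now at depth 1)
  pos 18: ')' -> close internal node _0 (now at depth 0)
Total internal nodes: 3
BFS adjacency from root:
  _0: _1 J
  _1: T E _2
  _2: D S Y L

Answer: _0: _1 J
_1: T E _2
_2: D S Y L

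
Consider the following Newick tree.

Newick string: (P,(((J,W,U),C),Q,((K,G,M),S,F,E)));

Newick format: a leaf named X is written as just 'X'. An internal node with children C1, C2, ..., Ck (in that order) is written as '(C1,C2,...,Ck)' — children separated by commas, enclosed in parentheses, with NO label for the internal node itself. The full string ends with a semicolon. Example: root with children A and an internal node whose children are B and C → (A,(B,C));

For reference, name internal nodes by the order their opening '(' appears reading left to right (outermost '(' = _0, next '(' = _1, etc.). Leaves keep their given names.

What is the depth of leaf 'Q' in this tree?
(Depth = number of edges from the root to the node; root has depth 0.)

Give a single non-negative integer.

Newick: (P,(((J,W,U),C),Q,((K,G,M),S,F,E)));
Naming internals by '(' encounter order: outermost '(' = _0, next = _1, ...
Query node: Q
Path from root: _0 -> _1 -> Q
Depth of Q: 2 (number of edges from root)

Answer: 2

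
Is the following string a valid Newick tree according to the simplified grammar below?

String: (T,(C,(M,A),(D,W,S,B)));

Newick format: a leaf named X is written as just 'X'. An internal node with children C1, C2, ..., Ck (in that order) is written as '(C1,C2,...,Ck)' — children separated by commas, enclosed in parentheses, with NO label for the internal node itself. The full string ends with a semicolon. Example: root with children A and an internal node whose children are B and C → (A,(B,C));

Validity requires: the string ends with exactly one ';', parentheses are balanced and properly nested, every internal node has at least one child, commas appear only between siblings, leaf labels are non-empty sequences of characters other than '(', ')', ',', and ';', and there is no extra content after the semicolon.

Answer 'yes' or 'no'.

Input: (T,(C,(M,A),(D,W,S,B)));
Paren balance: 4 '(' vs 4 ')' OK
Ends with single ';': True
Full parse: OK
Valid: True

Answer: yes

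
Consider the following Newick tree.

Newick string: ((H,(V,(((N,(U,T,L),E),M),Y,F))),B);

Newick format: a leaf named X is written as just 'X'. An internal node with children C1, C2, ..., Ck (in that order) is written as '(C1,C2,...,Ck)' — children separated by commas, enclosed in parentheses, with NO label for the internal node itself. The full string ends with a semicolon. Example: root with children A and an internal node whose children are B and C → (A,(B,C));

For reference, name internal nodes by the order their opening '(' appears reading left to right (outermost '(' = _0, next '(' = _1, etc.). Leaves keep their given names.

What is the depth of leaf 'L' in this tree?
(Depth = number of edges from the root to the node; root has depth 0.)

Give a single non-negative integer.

Newick: ((H,(V,(((N,(U,T,L),E),M),Y,F))),B);
Naming internals by '(' encounter order: outermost '(' = _0, next = _1, ...
Query node: L
Path from root: _0 -> _1 -> _2 -> _3 -> _4 -> _5 -> _6 -> L
Depth of L: 7 (number of edges from root)

Answer: 7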